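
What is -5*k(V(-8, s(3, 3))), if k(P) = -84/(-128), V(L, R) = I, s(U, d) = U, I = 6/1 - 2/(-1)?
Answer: -105/32 ≈ -3.2813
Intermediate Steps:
I = 8 (I = 6*1 - 2*(-1) = 6 + 2 = 8)
V(L, R) = 8
k(P) = 21/32 (k(P) = -84*(-1/128) = 21/32)
-5*k(V(-8, s(3, 3))) = -5*21/32 = -105/32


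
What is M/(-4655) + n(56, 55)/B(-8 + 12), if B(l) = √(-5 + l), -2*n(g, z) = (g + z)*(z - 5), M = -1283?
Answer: 1283/4655 + 2775*I ≈ 0.27562 + 2775.0*I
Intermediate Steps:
n(g, z) = -(-5 + z)*(g + z)/2 (n(g, z) = -(g + z)*(z - 5)/2 = -(g + z)*(-5 + z)/2 = -(-5 + z)*(g + z)/2)
M/(-4655) + n(56, 55)/B(-8 + 12) = -1283/(-4655) + (-½*55² + (5/2)*56 + (5/2)*55 - ½*56*55)/(√(-5 + (-8 + 12))) = -1283*(-1/4655) + (-½*3025 + 140 + 275/2 - 1540)/(√(-5 + 4)) = 1283/4655 + (-3025/2 + 140 + 275/2 - 1540)/(√(-1)) = 1283/4655 - 2775*(-I) = 1283/4655 - (-2775)*I = 1283/4655 + 2775*I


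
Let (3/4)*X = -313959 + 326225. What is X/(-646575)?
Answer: -49064/1939725 ≈ -0.025294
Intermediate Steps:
X = 49064/3 (X = 4*(-313959 + 326225)/3 = (4/3)*12266 = 49064/3 ≈ 16355.)
X/(-646575) = (49064/3)/(-646575) = (49064/3)*(-1/646575) = -49064/1939725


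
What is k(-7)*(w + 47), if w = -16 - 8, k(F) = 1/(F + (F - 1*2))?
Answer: -23/16 ≈ -1.4375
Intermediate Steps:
k(F) = 1/(-2 + 2*F) (k(F) = 1/(F + (F - 2)) = 1/(F + (-2 + F)) = 1/(-2 + 2*F))
w = -24
k(-7)*(w + 47) = (1/(2*(-1 - 7)))*(-24 + 47) = ((½)/(-8))*23 = ((½)*(-⅛))*23 = -1/16*23 = -23/16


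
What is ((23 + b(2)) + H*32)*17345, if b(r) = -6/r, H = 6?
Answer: 3677140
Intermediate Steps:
((23 + b(2)) + H*32)*17345 = ((23 - 6/2) + 6*32)*17345 = ((23 - 6*½) + 192)*17345 = ((23 - 3) + 192)*17345 = (20 + 192)*17345 = 212*17345 = 3677140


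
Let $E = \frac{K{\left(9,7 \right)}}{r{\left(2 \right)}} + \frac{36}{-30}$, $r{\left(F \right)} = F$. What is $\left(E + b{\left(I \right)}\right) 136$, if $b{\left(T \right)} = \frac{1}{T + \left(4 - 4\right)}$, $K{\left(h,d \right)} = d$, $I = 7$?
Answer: $\frac{11628}{35} \approx 332.23$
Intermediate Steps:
$E = \frac{23}{10}$ ($E = \frac{7}{2} + \frac{36}{-30} = 7 \cdot \frac{1}{2} + 36 \left(- \frac{1}{30}\right) = \frac{7}{2} - \frac{6}{5} = \frac{23}{10} \approx 2.3$)
$b{\left(T \right)} = \frac{1}{T}$ ($b{\left(T \right)} = \frac{1}{T + \left(4 - 4\right)} = \frac{1}{T + 0} = \frac{1}{T}$)
$\left(E + b{\left(I \right)}\right) 136 = \left(\frac{23}{10} + \frac{1}{7}\right) 136 = \frac{171}{70} \cdot 136 = \frac{11628}{35}$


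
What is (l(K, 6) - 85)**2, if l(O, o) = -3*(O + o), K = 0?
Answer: 10609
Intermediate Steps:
l(O, o) = -3*O - 3*o
(l(K, 6) - 85)**2 = ((-3*0 - 3*6) - 85)**2 = ((0 - 18) - 85)**2 = (-18 - 85)**2 = (-103)**2 = 10609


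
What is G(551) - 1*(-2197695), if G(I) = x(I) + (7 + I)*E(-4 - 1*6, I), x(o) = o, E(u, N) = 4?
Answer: 2200478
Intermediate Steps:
G(I) = 28 + 5*I (G(I) = I + (7 + I)*4 = I + (28 + 4*I) = 28 + 5*I)
G(551) - 1*(-2197695) = (28 + 5*551) - 1*(-2197695) = (28 + 2755) + 2197695 = 2783 + 2197695 = 2200478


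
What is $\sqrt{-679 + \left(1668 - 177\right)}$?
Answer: $2 \sqrt{203} \approx 28.496$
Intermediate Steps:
$\sqrt{-679 + \left(1668 - 177\right)} = \sqrt{-679 + 1491} = \sqrt{812} = 2 \sqrt{203}$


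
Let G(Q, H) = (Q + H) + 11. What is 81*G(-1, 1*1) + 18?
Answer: 909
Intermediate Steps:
G(Q, H) = 11 + H + Q (G(Q, H) = (H + Q) + 11 = 11 + H + Q)
81*G(-1, 1*1) + 18 = 81*(11 + 1*1 - 1) + 18 = 81*(11 + 1 - 1) + 18 = 81*11 + 18 = 891 + 18 = 909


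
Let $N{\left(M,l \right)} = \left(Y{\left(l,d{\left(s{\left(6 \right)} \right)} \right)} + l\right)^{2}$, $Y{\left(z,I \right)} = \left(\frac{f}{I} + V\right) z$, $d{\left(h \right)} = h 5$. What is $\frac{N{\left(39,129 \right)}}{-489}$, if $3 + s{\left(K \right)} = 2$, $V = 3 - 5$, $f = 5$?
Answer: $- \frac{22188}{163} \approx -136.12$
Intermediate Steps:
$V = -2$ ($V = 3 - 5 = -2$)
$s{\left(K \right)} = -1$ ($s{\left(K \right)} = -3 + 2 = -1$)
$d{\left(h \right)} = 5 h$
$Y{\left(z,I \right)} = z \left(-2 + \frac{5}{I}\right)$ ($Y{\left(z,I \right)} = \left(\frac{5}{I} - 2\right) z = \left(-2 + \frac{5}{I}\right) z = z \left(-2 + \frac{5}{I}\right)$)
$N{\left(M,l \right)} = 4 l^{2}$ ($N{\left(M,l \right)} = \left(\frac{l \left(5 - 2 \cdot 5 \left(-1\right)\right)}{5 \left(-1\right)} + l\right)^{2} = \left(\frac{l \left(5 - -10\right)}{-5} + l\right)^{2} = \left(l \left(- \frac{1}{5}\right) \left(5 + 10\right) + l\right)^{2} = \left(l \left(- \frac{1}{5}\right) 15 + l\right)^{2} = \left(- 3 l + l\right)^{2} = \left(- 2 l\right)^{2} = 4 l^{2}$)
$\frac{N{\left(39,129 \right)}}{-489} = \frac{4 \cdot 129^{2}}{-489} = 4 \cdot 16641 \left(- \frac{1}{489}\right) = 66564 \left(- \frac{1}{489}\right) = - \frac{22188}{163}$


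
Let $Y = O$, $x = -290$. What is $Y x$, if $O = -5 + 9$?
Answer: $-1160$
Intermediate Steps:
$O = 4$
$Y = 4$
$Y x = 4 \left(-290\right) = -1160$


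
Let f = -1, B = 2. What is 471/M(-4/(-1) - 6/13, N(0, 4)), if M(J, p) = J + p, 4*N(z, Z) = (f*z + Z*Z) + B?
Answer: 12246/209 ≈ 58.593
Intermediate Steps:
N(z, Z) = ½ - z/4 + Z²/4 (N(z, Z) = ((-z + Z*Z) + 2)/4 = ((-z + Z²) + 2)/4 = ((Z² - z) + 2)/4 = (2 + Z² - z)/4 = ½ - z/4 + Z²/4)
471/M(-4/(-1) - 6/13, N(0, 4)) = 471/((-4/(-1) - 6/13) + (½ - ¼*0 + (¼)*4²)) = 471/((-4*(-1) - 6*1/13) + (½ + 0 + (¼)*16)) = 471/((4 - 6/13) + (½ + 0 + 4)) = 471/(46/13 + 9/2) = 471/(209/26) = 471*(26/209) = 12246/209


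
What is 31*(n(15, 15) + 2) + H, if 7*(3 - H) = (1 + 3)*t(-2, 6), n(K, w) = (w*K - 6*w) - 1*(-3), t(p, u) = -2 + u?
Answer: 30385/7 ≈ 4340.7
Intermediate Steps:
n(K, w) = 3 - 6*w + K*w (n(K, w) = (K*w - 6*w) + 3 = (-6*w + K*w) + 3 = 3 - 6*w + K*w)
H = 5/7 (H = 3 - (1 + 3)*(-2 + 6)/7 = 3 - 4*4/7 = 3 - ⅐*16 = 3 - 16/7 = 5/7 ≈ 0.71429)
31*(n(15, 15) + 2) + H = 31*((3 - 6*15 + 15*15) + 2) + 5/7 = 31*((3 - 90 + 225) + 2) + 5/7 = 31*(138 + 2) + 5/7 = 31*140 + 5/7 = 4340 + 5/7 = 30385/7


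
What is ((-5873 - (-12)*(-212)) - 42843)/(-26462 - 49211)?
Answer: 51260/75673 ≈ 0.67739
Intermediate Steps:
((-5873 - (-12)*(-212)) - 42843)/(-26462 - 49211) = ((-5873 - 1*2544) - 42843)/(-75673) = ((-5873 - 2544) - 42843)*(-1/75673) = (-8417 - 42843)*(-1/75673) = -51260*(-1/75673) = 51260/75673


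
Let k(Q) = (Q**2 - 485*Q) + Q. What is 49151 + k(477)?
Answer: 45812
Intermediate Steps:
k(Q) = Q**2 - 484*Q
49151 + k(477) = 49151 + 477*(-484 + 477) = 49151 + 477*(-7) = 49151 - 3339 = 45812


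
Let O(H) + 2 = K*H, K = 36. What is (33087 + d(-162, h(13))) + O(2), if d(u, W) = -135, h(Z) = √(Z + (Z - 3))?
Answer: 33022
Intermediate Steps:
h(Z) = √(-3 + 2*Z) (h(Z) = √(Z + (-3 + Z)) = √(-3 + 2*Z))
O(H) = -2 + 36*H
(33087 + d(-162, h(13))) + O(2) = (33087 - 135) + (-2 + 36*2) = 32952 + (-2 + 72) = 32952 + 70 = 33022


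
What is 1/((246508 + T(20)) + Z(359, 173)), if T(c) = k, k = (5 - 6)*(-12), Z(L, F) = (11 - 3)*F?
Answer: 1/247904 ≈ 4.0338e-6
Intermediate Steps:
Z(L, F) = 8*F
k = 12 (k = -1*(-12) = 12)
T(c) = 12
1/((246508 + T(20)) + Z(359, 173)) = 1/((246508 + 12) + 8*173) = 1/(246520 + 1384) = 1/247904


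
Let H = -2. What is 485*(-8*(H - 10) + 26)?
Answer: 59170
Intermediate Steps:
485*(-8*(H - 10) + 26) = 485*(-8*(-2 - 10) + 26) = 485*(-8*(-12) + 26) = 485*(96 + 26) = 485*122 = 59170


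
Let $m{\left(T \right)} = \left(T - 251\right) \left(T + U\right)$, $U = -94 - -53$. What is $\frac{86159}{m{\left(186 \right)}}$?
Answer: $- \frac{2971}{325} \approx -9.1415$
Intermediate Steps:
$U = -41$ ($U = -94 + 53 = -41$)
$m{\left(T \right)} = \left(-251 + T\right) \left(-41 + T\right)$ ($m{\left(T \right)} = \left(T - 251\right) \left(T - 41\right) = \left(-251 + T\right) \left(-41 + T\right)$)
$\frac{86159}{m{\left(186 \right)}} = \frac{86159}{10291 + 186^{2} - 54312} = \frac{86159}{10291 + 34596 - 54312} = \frac{86159}{-9425} = 86159 \left(- \frac{1}{9425}\right) = - \frac{2971}{325}$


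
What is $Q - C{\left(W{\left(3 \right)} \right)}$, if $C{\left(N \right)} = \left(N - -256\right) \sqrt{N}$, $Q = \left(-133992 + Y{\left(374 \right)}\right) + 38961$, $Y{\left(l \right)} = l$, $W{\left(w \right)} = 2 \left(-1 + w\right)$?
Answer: $-95177$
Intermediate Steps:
$W{\left(w \right)} = -2 + 2 w$
$Q = -94657$ ($Q = \left(-133992 + 374\right) + 38961 = -133618 + 38961 = -94657$)
$C{\left(N \right)} = \sqrt{N} \left(256 + N\right)$ ($C{\left(N \right)} = \left(N + 256\right) \sqrt{N} = \left(256 + N\right) \sqrt{N} = \sqrt{N} \left(256 + N\right)$)
$Q - C{\left(W{\left(3 \right)} \right)} = -94657 - \sqrt{-2 + 2 \cdot 3} \left(256 + \left(-2 + 2 \cdot 3\right)\right) = -94657 - \sqrt{-2 + 6} \left(256 + \left(-2 + 6\right)\right) = -94657 - \sqrt{4} \left(256 + 4\right) = -94657 - 2 \cdot 260 = -94657 - 520 = -95177$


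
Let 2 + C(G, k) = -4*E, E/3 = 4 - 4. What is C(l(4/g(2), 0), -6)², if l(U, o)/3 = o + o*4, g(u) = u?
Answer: 4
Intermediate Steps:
E = 0 (E = 3*(4 - 4) = 3*0 = 0)
l(U, o) = 15*o (l(U, o) = 3*(o + o*4) = 3*(o + 4*o) = 3*(5*o) = 15*o)
C(G, k) = -2 (C(G, k) = -2 - 4*0 = -2 + 0 = -2)
C(l(4/g(2), 0), -6)² = (-2)² = 4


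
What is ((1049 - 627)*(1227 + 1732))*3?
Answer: 3746094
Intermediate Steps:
((1049 - 627)*(1227 + 1732))*3 = (422*2959)*3 = 1248698*3 = 3746094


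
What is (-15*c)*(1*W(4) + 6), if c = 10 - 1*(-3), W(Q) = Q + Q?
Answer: -2730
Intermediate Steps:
W(Q) = 2*Q
c = 13 (c = 10 + 3 = 13)
(-15*c)*(1*W(4) + 6) = (-15*13)*(1*(2*4) + 6) = -195*(1*8 + 6) = -195*(8 + 6) = -195*14 = -2730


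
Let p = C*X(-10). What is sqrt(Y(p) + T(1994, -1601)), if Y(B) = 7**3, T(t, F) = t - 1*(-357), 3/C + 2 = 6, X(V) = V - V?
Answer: sqrt(2694) ≈ 51.904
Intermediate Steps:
X(V) = 0
C = 3/4 (C = 3/(-2 + 6) = 3/4 ≈ 0.75000)
T(t, F) = 357 + t (T(t, F) = t + 357 = 357 + t)
p = 0 (p = (3/4)*0 = 0)
Y(B) = 343
sqrt(Y(p) + T(1994, -1601)) = sqrt(343 + (357 + 1994)) = sqrt(343 + 2351) = sqrt(2694)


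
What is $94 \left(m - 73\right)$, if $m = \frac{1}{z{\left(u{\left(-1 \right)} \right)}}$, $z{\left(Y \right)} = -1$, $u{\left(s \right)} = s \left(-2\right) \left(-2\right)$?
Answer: $-6956$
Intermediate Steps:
$u{\left(s \right)} = 4 s$ ($u{\left(s \right)} = - 2 s \left(-2\right) = 4 s$)
$m = -1$ ($m = \frac{1}{-1} = -1$)
$94 \left(m - 73\right) = 94 \left(-1 - 73\right) = 94 \left(-74\right) = -6956$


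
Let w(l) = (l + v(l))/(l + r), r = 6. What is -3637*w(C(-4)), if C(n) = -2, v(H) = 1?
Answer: 3637/4 ≈ 909.25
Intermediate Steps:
w(l) = (1 + l)/(6 + l) (w(l) = (l + 1)/(l + 6) = (1 + l)/(6 + l))
-3637*w(C(-4)) = -3637*(1 - 2)/(6 - 2) = -3637*(-1)/4 = -3637*(-¼) = 3637/4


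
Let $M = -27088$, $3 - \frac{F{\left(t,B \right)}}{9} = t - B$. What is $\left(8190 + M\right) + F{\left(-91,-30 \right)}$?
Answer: $-18322$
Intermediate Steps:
$F{\left(t,B \right)} = 27 - 9 t + 9 B$ ($F{\left(t,B \right)} = 27 - 9 \left(t - B\right) = 27 + \left(- 9 t + 9 B\right) = 27 - 9 t + 9 B$)
$\left(8190 + M\right) + F{\left(-91,-30 \right)} = \left(8190 - 27088\right) + \left(27 - -819 + 9 \left(-30\right)\right) = -18898 + \left(27 + 819 - 270\right) = -18898 + 576 = -18322$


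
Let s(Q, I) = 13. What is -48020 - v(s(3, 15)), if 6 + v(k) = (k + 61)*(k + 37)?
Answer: -51714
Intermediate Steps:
v(k) = -6 + (37 + k)*(61 + k) (v(k) = -6 + (k + 61)*(k + 37) = -6 + (61 + k)*(37 + k) = -6 + (37 + k)*(61 + k))
-48020 - v(s(3, 15)) = -48020 - (2251 + 13**2 + 98*13) = -48020 - (2251 + 169 + 1274) = -48020 - 1*3694 = -48020 - 3694 = -51714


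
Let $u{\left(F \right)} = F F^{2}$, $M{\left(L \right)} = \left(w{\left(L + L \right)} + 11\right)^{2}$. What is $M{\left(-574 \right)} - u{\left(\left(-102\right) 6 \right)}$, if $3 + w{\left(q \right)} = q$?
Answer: $230520528$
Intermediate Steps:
$w{\left(q \right)} = -3 + q$
$M{\left(L \right)} = \left(8 + 2 L\right)^{2}$ ($M{\left(L \right)} = \left(\left(-3 + \left(L + L\right)\right) + 11\right)^{2} = \left(\left(-3 + 2 L\right) + 11\right)^{2} = \left(8 + 2 L\right)^{2}$)
$u{\left(F \right)} = F^{3}$
$M{\left(-574 \right)} - u{\left(\left(-102\right) 6 \right)} = 4 \left(4 - 574\right)^{2} - \left(\left(-102\right) 6\right)^{3} = 4 \left(-570\right)^{2} - \left(-612\right)^{3} = 4 \cdot 324900 - -229220928 = 1299600 + 229220928 = 230520528$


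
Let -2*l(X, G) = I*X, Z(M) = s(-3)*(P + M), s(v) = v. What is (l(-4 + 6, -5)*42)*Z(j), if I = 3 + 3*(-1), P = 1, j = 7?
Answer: 0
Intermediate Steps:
I = 0 (I = 3 - 3 = 0)
Z(M) = -3 - 3*M (Z(M) = -3*(1 + M) = -3 - 3*M)
l(X, G) = 0 (l(X, G) = -0*X = -½*0 = 0)
(l(-4 + 6, -5)*42)*Z(j) = (0*42)*(-3 - 3*7) = 0*(-3 - 21) = 0*(-24) = 0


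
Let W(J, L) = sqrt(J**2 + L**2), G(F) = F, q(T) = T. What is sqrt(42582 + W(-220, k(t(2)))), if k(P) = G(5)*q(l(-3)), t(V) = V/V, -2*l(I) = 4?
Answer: sqrt(42582 + 10*sqrt(485)) ≈ 206.89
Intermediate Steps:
l(I) = -2 (l(I) = -1/2*4 = -2)
t(V) = 1
k(P) = -10 (k(P) = 5*(-2) = -10)
sqrt(42582 + W(-220, k(t(2)))) = sqrt(42582 + sqrt((-220)**2 + (-10)**2)) = sqrt(42582 + sqrt(48400 + 100)) = sqrt(42582 + sqrt(48500)) = sqrt(42582 + 10*sqrt(485))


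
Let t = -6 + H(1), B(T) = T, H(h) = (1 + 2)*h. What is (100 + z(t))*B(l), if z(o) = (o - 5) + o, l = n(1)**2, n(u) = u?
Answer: 89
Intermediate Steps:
H(h) = 3*h
l = 1 (l = 1**2 = 1)
t = -3 (t = -6 + 3*1 = -6 + 3 = -3)
z(o) = -5 + 2*o (z(o) = (-5 + o) + o = -5 + 2*o)
(100 + z(t))*B(l) = (100 + (-5 + 2*(-3)))*1 = (100 + (-5 - 6))*1 = (100 - 11)*1 = 89*1 = 89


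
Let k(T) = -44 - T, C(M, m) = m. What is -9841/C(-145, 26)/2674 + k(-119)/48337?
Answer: -36190009/258506276 ≈ -0.14000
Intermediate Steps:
-9841/C(-145, 26)/2674 + k(-119)/48337 = -9841/26/2674 + (-44 - 1*(-119))/48337 = -9841*1/26*(1/2674) + (-44 + 119)*(1/48337) = -757/2*1/2674 + 75*(1/48337) = -757/5348 + 75/48337 = -36190009/258506276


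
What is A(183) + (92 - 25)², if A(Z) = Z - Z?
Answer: 4489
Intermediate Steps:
A(Z) = 0
A(183) + (92 - 25)² = 0 + (92 - 25)² = 0 + 67² = 0 + 4489 = 4489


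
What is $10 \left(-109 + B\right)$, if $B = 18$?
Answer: $-910$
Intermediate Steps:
$10 \left(-109 + B\right) = 10 \left(-109 + 18\right) = 10 \left(-91\right) = -910$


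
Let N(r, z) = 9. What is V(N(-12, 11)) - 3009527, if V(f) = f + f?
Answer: -3009509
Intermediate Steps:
V(f) = 2*f
V(N(-12, 11)) - 3009527 = 2*9 - 3009527 = 18 - 3009527 = -3009509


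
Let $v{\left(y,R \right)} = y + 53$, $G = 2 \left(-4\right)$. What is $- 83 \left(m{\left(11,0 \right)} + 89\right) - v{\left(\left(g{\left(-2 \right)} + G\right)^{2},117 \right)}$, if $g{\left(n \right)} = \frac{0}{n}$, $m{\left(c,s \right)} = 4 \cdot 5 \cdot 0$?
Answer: $-7504$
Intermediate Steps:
$m{\left(c,s \right)} = 0$ ($m{\left(c,s \right)} = 20 \cdot 0 = 0$)
$g{\left(n \right)} = 0$
$G = -8$
$v{\left(y,R \right)} = 53 + y$
$- 83 \left(m{\left(11,0 \right)} + 89\right) - v{\left(\left(g{\left(-2 \right)} + G\right)^{2},117 \right)} = - 83 \left(0 + 89\right) - \left(53 + \left(0 - 8\right)^{2}\right) = \left(-83\right) 89 - \left(53 + \left(-8\right)^{2}\right) = -7387 - \left(53 + 64\right) = -7387 - 117 = -7504$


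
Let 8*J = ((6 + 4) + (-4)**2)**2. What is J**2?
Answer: 28561/4 ≈ 7140.3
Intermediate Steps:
J = 169/2 (J = ((6 + 4) + (-4)**2)**2/8 = (10 + 16)**2/8 = (1/8)*26**2 = (1/8)*676 = 169/2 ≈ 84.500)
J**2 = (169/2)**2 = 28561/4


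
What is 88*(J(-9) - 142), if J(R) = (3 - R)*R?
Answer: -22000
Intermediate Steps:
J(R) = R*(3 - R)
88*(J(-9) - 142) = 88*(-9*(3 - 1*(-9)) - 142) = 88*(-9*(3 + 9) - 142) = 88*(-9*12 - 142) = 88*(-108 - 142) = 88*(-250) = -22000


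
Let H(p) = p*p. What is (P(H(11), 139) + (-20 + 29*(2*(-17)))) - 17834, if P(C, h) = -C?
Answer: -18961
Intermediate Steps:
H(p) = p²
(P(H(11), 139) + (-20 + 29*(2*(-17)))) - 17834 = (-1*11² + (-20 + 29*(2*(-17)))) - 17834 = (-1*121 + (-20 + 29*(-34))) - 17834 = (-121 + (-20 - 986)) - 17834 = (-121 - 1006) - 17834 = -1127 - 17834 = -18961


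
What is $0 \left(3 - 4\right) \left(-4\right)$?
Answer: $0$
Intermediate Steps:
$0 \left(3 - 4\right) \left(-4\right) = 0 \left(-1\right) \left(-4\right) = 0 \left(-4\right) = 0$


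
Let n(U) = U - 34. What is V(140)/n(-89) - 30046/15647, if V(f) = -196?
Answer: -628846/1924581 ≈ -0.32674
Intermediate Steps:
n(U) = -34 + U
V(140)/n(-89) - 30046/15647 = -196/(-34 - 89) - 30046/15647 = -196/(-123) - 30046*1/15647 = -196*(-1/123) - 30046/15647 = 196/123 - 30046/15647 = -628846/1924581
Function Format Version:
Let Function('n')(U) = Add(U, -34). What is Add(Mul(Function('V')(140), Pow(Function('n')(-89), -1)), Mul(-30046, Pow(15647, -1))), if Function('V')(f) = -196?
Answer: Rational(-628846, 1924581) ≈ -0.32674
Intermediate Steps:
Function('n')(U) = Add(-34, U)
Add(Mul(Function('V')(140), Pow(Function('n')(-89), -1)), Mul(-30046, Pow(15647, -1))) = Add(Mul(-196, Pow(Add(-34, -89), -1)), Mul(-30046, Pow(15647, -1))) = Add(Mul(-196, Pow(-123, -1)), Mul(-30046, Rational(1, 15647))) = Add(Mul(-196, Rational(-1, 123)), Rational(-30046, 15647)) = Add(Rational(196, 123), Rational(-30046, 15647)) = Rational(-628846, 1924581)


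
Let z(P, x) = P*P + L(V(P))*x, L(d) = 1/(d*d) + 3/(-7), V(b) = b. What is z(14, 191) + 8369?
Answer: 1662887/196 ≈ 8484.1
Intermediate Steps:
L(d) = -3/7 + d⁻² (L(d) = d⁻² + 3*(-⅐) = d⁻² - 3/7 = -3/7 + d⁻²)
z(P, x) = P² + x*(-3/7 + P⁻²) (z(P, x) = P*P + (-3/7 + P⁻²)*x = P² + x*(-3/7 + P⁻²))
z(14, 191) + 8369 = (14² - 3/7*191 + 191/14²) + 8369 = (196 - 573/7 + 191*(1/196)) + 8369 = (196 - 573/7 + 191/196) + 8369 = 22563/196 + 8369 = 1662887/196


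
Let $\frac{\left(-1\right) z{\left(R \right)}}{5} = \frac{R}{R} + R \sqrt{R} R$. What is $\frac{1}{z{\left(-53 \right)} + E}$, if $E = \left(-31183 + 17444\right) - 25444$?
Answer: $\frac{i}{- 39188 i + 14045 \sqrt{53}} \approx -3.2682 \cdot 10^{-6} + 8.5275 \cdot 10^{-6} i$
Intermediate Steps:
$E = -39183$ ($E = -13739 - 25444 = -39183$)
$z{\left(R \right)} = -5 - 5 R^{\frac{5}{2}}$ ($z{\left(R \right)} = - 5 \left(\frac{R}{R} + R \sqrt{R} R\right) = - 5 \left(1 + R^{\frac{3}{2}} R\right) = - 5 \left(1 + R^{\frac{5}{2}}\right) = -5 - 5 R^{\frac{5}{2}}$)
$\frac{1}{z{\left(-53 \right)} + E} = \frac{1}{\left(-5 - 5 \left(-53\right)^{\frac{5}{2}}\right) - 39183} = \frac{1}{\left(-5 - 5 \cdot 2809 i \sqrt{53}\right) - 39183} = \frac{1}{\left(-5 - 14045 i \sqrt{53}\right) - 39183} = \frac{1}{-39188 - 14045 i \sqrt{53}}$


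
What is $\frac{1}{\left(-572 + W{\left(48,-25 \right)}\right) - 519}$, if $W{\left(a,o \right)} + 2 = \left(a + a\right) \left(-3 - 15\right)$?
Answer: $- \frac{1}{2821} \approx -0.00035448$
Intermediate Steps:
$W{\left(a,o \right)} = -2 - 36 a$ ($W{\left(a,o \right)} = -2 + \left(a + a\right) \left(-3 - 15\right) = -2 + 2 a \left(-18\right) = -2 - 36 a$)
$\frac{1}{\left(-572 + W{\left(48,-25 \right)}\right) - 519} = \frac{1}{\left(-572 - 1730\right) - 519} = \frac{1}{-2302 - 519} = \frac{1}{-2821} = - \frac{1}{2821}$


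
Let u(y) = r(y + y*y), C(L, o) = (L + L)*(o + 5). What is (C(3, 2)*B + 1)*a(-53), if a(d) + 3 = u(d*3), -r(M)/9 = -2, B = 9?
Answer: 5685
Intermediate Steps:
C(L, o) = 2*L*(5 + o) (C(L, o) = (2*L)*(5 + o) = 2*L*(5 + o))
r(M) = 18 (r(M) = -9*(-2) = 18)
u(y) = 18
a(d) = 15 (a(d) = -3 + 18 = 15)
(C(3, 2)*B + 1)*a(-53) = ((2*3*(5 + 2))*9 + 1)*15 = ((2*3*7)*9 + 1)*15 = (42*9 + 1)*15 = (378 + 1)*15 = 379*15 = 5685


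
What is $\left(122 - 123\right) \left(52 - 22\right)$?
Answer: $-30$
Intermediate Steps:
$\left(122 - 123\right) \left(52 - 22\right) = - (52 - 22) = \left(-1\right) 30 = -30$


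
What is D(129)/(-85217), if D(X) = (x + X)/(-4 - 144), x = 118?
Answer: 247/12612116 ≈ 1.9584e-5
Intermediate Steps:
D(X) = -59/74 - X/148 (D(X) = (118 + X)/(-4 - 144) = (118 + X)/(-148) = (118 + X)*(-1/148) = -59/74 - X/148)
D(129)/(-85217) = (-59/74 - 1/148*129)/(-85217) = (-59/74 - 129/148)*(-1/85217) = -247/148*(-1/85217) = 247/12612116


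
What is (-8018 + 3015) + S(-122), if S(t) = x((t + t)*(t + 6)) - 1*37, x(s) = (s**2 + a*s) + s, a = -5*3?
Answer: 800715120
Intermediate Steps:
a = -15
x(s) = s**2 - 14*s (x(s) = (s**2 - 15*s) + s = s**2 - 14*s)
S(t) = -37 + 2*t*(-14 + 2*t*(6 + t))*(6 + t) (S(t) = ((t + t)*(t + 6))*(-14 + (t + t)*(t + 6)) - 1*37 = ((2*t)*(6 + t))*(-14 + (2*t)*(6 + t)) - 37 = (2*t*(6 + t))*(-14 + 2*t*(6 + t)) - 37 = 2*t*(-14 + 2*t*(6 + t))*(6 + t) - 37 = -37 + 2*t*(-14 + 2*t*(6 + t))*(6 + t))
(-8018 + 3015) + S(-122) = (-8018 + 3015) + (-37 + 4*(-122)*(-7 - 122*(6 - 122))*(6 - 122)) = -5003 + (-37 + 4*(-122)*(-7 - 122*(-116))*(-116)) = -5003 + (-37 + 4*(-122)*(-7 + 14152)*(-116)) = -5003 + (-37 + 4*(-122)*14145*(-116)) = -5003 + (-37 + 800720160) = -5003 + 800720123 = 800715120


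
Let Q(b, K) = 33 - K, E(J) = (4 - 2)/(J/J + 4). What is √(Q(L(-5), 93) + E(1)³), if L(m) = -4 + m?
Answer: 2*I*√9365/25 ≈ 7.7418*I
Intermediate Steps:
E(J) = ⅖ (E(J) = 2/(1 + 4) = 2/5 = 2*(⅕) = ⅖)
√(Q(L(-5), 93) + E(1)³) = √((33 - 1*93) + (⅖)³) = √((33 - 93) + 8/125) = √(-60 + 8/125) = √(-7492/125) = 2*I*√9365/25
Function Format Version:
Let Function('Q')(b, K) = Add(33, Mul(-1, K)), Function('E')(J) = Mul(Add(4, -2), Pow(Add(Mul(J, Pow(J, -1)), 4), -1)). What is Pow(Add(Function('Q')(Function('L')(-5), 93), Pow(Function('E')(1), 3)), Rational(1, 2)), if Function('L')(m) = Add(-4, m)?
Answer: Mul(Rational(2, 25), I, Pow(9365, Rational(1, 2))) ≈ Mul(7.7418, I)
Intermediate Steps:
Function('E')(J) = Rational(2, 5) (Function('E')(J) = Mul(2, Pow(Add(1, 4), -1)) = Mul(2, Pow(5, -1)) = Mul(2, Rational(1, 5)) = Rational(2, 5))
Pow(Add(Function('Q')(Function('L')(-5), 93), Pow(Function('E')(1), 3)), Rational(1, 2)) = Pow(Add(Add(33, Mul(-1, 93)), Pow(Rational(2, 5), 3)), Rational(1, 2)) = Pow(Add(Add(33, -93), Rational(8, 125)), Rational(1, 2)) = Pow(Add(-60, Rational(8, 125)), Rational(1, 2)) = Pow(Rational(-7492, 125), Rational(1, 2)) = Mul(Rational(2, 25), I, Pow(9365, Rational(1, 2)))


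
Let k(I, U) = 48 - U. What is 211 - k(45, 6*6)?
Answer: 199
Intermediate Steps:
211 - k(45, 6*6) = 211 - (48 - 6*6) = 211 - (48 - 1*36) = 211 - (48 - 36) = 211 - 1*12 = 211 - 12 = 199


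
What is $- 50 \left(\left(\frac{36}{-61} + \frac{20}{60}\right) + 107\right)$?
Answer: $- \frac{976700}{183} \approx -5337.2$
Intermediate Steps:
$- 50 \left(\left(\frac{36}{-61} + \frac{20}{60}\right) + 107\right) = - 50 \left(\left(36 \left(- \frac{1}{61}\right) + 20 \cdot \frac{1}{60}\right) + 107\right) = - 50 \left(\left(- \frac{36}{61} + \frac{1}{3}\right) + 107\right) = - 50 \left(- \frac{47}{183} + 107\right) = \left(-50\right) \frac{19534}{183} = - \frac{976700}{183}$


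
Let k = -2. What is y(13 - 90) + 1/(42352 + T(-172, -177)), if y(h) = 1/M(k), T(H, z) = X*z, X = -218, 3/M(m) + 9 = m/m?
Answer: -647501/242814 ≈ -2.6667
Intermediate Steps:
M(m) = -3/8 (M(m) = 3/(-9 + m/m) = 3/(-9 + 1) = 3/(-8) = 3*(-⅛) = -3/8)
T(H, z) = -218*z
y(h) = -8/3 (y(h) = 1/(-3/8) = -8/3)
y(13 - 90) + 1/(42352 + T(-172, -177)) = -8/3 + 1/(42352 - 218*(-177)) = -8/3 + 1/(42352 + 38586) = -8/3 + 1/80938 = -647501/242814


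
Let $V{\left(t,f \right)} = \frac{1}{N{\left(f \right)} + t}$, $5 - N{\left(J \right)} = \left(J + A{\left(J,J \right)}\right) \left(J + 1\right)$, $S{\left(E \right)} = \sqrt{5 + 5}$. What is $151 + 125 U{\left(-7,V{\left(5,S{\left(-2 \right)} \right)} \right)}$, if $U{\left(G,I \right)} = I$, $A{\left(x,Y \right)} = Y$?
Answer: $\frac{781}{6} + \frac{25 \sqrt{10}}{6} \approx 143.34$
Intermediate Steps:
$S{\left(E \right)} = \sqrt{10}$
$N{\left(J \right)} = 5 - 2 J \left(1 + J\right)$ ($N{\left(J \right)} = 5 - \left(J + J\right) \left(J + 1\right) = 5 - 2 J \left(1 + J\right)$)
$V{\left(t,f \right)} = \frac{1}{5 + t - 2 f - 2 f^{2}}$ ($V{\left(t,f \right)} = \frac{1}{\left(5 - 2 f - 2 f^{2}\right) + t} = \frac{1}{5 + t - 2 f - 2 f^{2}}$)
$151 + 125 U{\left(-7,V{\left(5,S{\left(-2 \right)} \right)} \right)} = 151 + \frac{125}{5 + 5 - 2 \sqrt{10} - 2 \left(\sqrt{10}\right)^{2}} = 151 + \frac{125}{5 + 5 - 2 \sqrt{10} - 20} = 151 + \frac{125}{-10 - 2 \sqrt{10}}$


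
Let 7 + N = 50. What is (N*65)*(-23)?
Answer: -64285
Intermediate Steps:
N = 43 (N = -7 + 50 = 43)
(N*65)*(-23) = (43*65)*(-23) = 2795*(-23) = -64285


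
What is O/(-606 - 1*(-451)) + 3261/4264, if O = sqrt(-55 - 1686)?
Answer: 3261/4264 - I*sqrt(1741)/155 ≈ 0.76478 - 0.2692*I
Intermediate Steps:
O = I*sqrt(1741) (O = sqrt(-1741) = I*sqrt(1741) ≈ 41.725*I)
O/(-606 - 1*(-451)) + 3261/4264 = (I*sqrt(1741))/(-606 - 1*(-451)) + 3261/4264 = (I*sqrt(1741))/(-606 + 451) + 3261*(1/4264) = (I*sqrt(1741))/(-155) + 3261/4264 = (I*sqrt(1741))*(-1/155) + 3261/4264 = -I*sqrt(1741)/155 + 3261/4264 = 3261/4264 - I*sqrt(1741)/155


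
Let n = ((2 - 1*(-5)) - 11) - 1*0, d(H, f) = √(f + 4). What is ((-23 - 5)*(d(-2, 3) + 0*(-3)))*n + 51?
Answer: 51 + 112*√7 ≈ 347.32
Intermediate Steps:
d(H, f) = √(4 + f)
n = -4 (n = ((2 + 5) - 11) + 0 = (7 - 11) + 0 = -4 + 0 = -4)
((-23 - 5)*(d(-2, 3) + 0*(-3)))*n + 51 = ((-23 - 5)*(√(4 + 3) + 0*(-3)))*(-4) + 51 = -28*(√7 + 0)*(-4) + 51 = -28*√7*(-4) + 51 = 112*√7 + 51 = 51 + 112*√7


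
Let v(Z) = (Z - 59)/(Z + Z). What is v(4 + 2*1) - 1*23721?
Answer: -284705/12 ≈ -23725.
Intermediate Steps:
v(Z) = (-59 + Z)/(2*Z) (v(Z) = (-59 + Z)/((2*Z)) = (-59 + Z)*(1/(2*Z)) = (-59 + Z)/(2*Z))
v(4 + 2*1) - 1*23721 = (-59 + (4 + 2*1))/(2*(4 + 2*1)) - 1*23721 = (-59 + (4 + 2))/(2*(4 + 2)) - 23721 = (1/2)*(-59 + 6)/6 - 23721 = (1/2)*(1/6)*(-53) - 23721 = -53/12 - 23721 = -284705/12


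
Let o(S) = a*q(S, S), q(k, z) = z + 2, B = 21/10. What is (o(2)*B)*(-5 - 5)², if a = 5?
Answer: 4200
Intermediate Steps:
B = 21/10 (B = 21*(⅒) = 21/10 ≈ 2.1000)
q(k, z) = 2 + z
o(S) = 10 + 5*S (o(S) = 5*(2 + S) = 10 + 5*S)
(o(2)*B)*(-5 - 5)² = ((10 + 5*2)*(21/10))*(-5 - 5)² = ((10 + 10)*(21/10))*(-10)² = (20*(21/10))*100 = 42*100 = 4200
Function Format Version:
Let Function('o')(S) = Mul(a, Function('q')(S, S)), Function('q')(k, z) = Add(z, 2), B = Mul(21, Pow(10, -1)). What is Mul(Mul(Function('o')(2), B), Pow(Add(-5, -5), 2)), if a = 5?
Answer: 4200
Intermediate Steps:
B = Rational(21, 10) (B = Mul(21, Rational(1, 10)) = Rational(21, 10) ≈ 2.1000)
Function('q')(k, z) = Add(2, z)
Function('o')(S) = Add(10, Mul(5, S)) (Function('o')(S) = Mul(5, Add(2, S)) = Add(10, Mul(5, S)))
Mul(Mul(Function('o')(2), B), Pow(Add(-5, -5), 2)) = Mul(Mul(Add(10, Mul(5, 2)), Rational(21, 10)), Pow(Add(-5, -5), 2)) = Mul(Mul(Add(10, 10), Rational(21, 10)), Pow(-10, 2)) = Mul(Mul(20, Rational(21, 10)), 100) = Mul(42, 100) = 4200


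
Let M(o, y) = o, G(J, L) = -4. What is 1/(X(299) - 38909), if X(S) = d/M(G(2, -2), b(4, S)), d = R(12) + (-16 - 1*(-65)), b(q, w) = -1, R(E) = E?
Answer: -4/155697 ≈ -2.5691e-5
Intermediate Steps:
d = 61 (d = 12 + (-16 - 1*(-65)) = 12 + (-16 + 65) = 12 + 49 = 61)
X(S) = -61/4 (X(S) = 61/(-4) = 61*(-1/4) = -61/4)
1/(X(299) - 38909) = 1/(-61/4 - 38909) = 1/(-155697/4) = -4/155697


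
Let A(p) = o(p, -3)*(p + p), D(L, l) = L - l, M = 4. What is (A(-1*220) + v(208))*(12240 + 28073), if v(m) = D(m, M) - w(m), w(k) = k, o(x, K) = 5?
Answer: -88849852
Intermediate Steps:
v(m) = -4 (v(m) = (m - 1*4) - m = (m - 4) - m = (-4 + m) - m = -4)
A(p) = 10*p (A(p) = 5*(p + p) = 5*(2*p) = 10*p)
(A(-1*220) + v(208))*(12240 + 28073) = (10*(-1*220) - 4)*(12240 + 28073) = (10*(-220) - 4)*40313 = (-2200 - 4)*40313 = -2204*40313 = -88849852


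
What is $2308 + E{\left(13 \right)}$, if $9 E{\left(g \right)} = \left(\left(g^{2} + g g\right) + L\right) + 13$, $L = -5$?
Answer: $\frac{21118}{9} \approx 2346.4$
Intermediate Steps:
$E{\left(g \right)} = \frac{8}{9} + \frac{2 g^{2}}{9}$ ($E{\left(g \right)} = \frac{\left(\left(g^{2} + g g\right) - 5\right) + 13}{9} = \frac{\left(\left(g^{2} + g^{2}\right) - 5\right) + 13}{9} = \frac{\left(2 g^{2} - 5\right) + 13}{9} = \frac{\left(-5 + 2 g^{2}\right) + 13}{9} = \frac{8 + 2 g^{2}}{9} = \frac{8}{9} + \frac{2 g^{2}}{9}$)
$2308 + E{\left(13 \right)} = 2308 + \left(\frac{8}{9} + \frac{2 \cdot 13^{2}}{9}\right) = 2308 + \left(\frac{8}{9} + \frac{2}{9} \cdot 169\right) = 2308 + \left(\frac{8}{9} + \frac{338}{9}\right) = 2308 + \frac{346}{9} = \frac{21118}{9}$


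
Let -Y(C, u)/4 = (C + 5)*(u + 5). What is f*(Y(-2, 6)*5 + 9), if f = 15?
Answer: -9765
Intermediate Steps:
Y(C, u) = -4*(5 + C)*(5 + u) (Y(C, u) = -4*(C + 5)*(u + 5) = -4*(5 + C)*(5 + u))
f*(Y(-2, 6)*5 + 9) = 15*((-100 - 20*(-2) - 20*6 - 4*(-2)*6)*5 + 9) = 15*((-100 + 40 - 120 + 48)*5 + 9) = 15*(-132*5 + 9) = 15*(-660 + 9) = 15*(-651) = -9765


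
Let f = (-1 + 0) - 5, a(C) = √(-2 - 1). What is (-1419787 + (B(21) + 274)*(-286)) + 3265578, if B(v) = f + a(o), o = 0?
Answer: 1769143 - 286*I*√3 ≈ 1.7691e+6 - 495.37*I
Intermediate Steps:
a(C) = I*√3 (a(C) = √(-3) = I*√3)
f = -6 (f = -1 - 5 = -6)
B(v) = -6 + I*√3
(-1419787 + (B(21) + 274)*(-286)) + 3265578 = (-1419787 + ((-6 + I*√3) + 274)*(-286)) + 3265578 = (-1419787 + (268 + I*√3)*(-286)) + 3265578 = (-1419787 + (-76648 - 286*I*√3)) + 3265578 = (-1496435 - 286*I*√3) + 3265578 = 1769143 - 286*I*√3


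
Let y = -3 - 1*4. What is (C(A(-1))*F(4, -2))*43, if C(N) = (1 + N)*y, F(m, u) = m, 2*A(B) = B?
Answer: -602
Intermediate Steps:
A(B) = B/2
y = -7 (y = -3 - 4 = -7)
C(N) = -7 - 7*N (C(N) = (1 + N)*(-7) = -7 - 7*N)
(C(A(-1))*F(4, -2))*43 = ((-7 - 7*(-1)/2)*4)*43 = ((-7 - 7*(-½))*4)*43 = ((-7 + 7/2)*4)*43 = -7/2*4*43 = -14*43 = -602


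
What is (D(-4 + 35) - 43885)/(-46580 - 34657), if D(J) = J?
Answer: 14618/27079 ≈ 0.53983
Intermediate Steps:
(D(-4 + 35) - 43885)/(-46580 - 34657) = ((-4 + 35) - 43885)/(-46580 - 34657) = (31 - 43885)/(-81237) = -43854*(-1/81237) = 14618/27079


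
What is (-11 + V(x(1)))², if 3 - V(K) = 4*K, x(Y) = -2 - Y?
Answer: 16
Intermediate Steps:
V(K) = 3 - 4*K
(-11 + V(x(1)))² = (-11 + (3 - 4*(-2 - 1*1)))² = (-11 + (3 - 4*(-2 - 1)))² = (-11 + (3 - 4*(-3)))² = (-11 + (3 + 12))² = (-11 + 15)² = 4² = 16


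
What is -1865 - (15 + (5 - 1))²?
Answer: -2226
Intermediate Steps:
-1865 - (15 + (5 - 1))² = -1865 - (15 + 4)² = -1865 - 1*19² = -1865 - 1*361 = -1865 - 361 = -2226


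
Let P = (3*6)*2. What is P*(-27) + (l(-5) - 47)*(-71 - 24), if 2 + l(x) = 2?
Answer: 3493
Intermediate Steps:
l(x) = 0 (l(x) = -2 + 2 = 0)
P = 36 (P = 18*2 = 36)
P*(-27) + (l(-5) - 47)*(-71 - 24) = 36*(-27) + (0 - 47)*(-71 - 24) = -972 - 47*(-95) = -972 + 4465 = 3493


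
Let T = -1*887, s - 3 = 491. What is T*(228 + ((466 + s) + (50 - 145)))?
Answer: -969491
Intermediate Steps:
s = 494 (s = 3 + 491 = 494)
T = -887
T*(228 + ((466 + s) + (50 - 145))) = -887*(228 + ((466 + 494) + (50 - 145))) = -887*(228 + (960 - 95)) = -887*(228 + 865) = -887*1093 = -969491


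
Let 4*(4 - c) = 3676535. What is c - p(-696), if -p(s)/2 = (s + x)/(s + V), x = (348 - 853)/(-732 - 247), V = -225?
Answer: -3314960997989/3606636 ≈ -9.1913e+5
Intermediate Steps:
x = 505/979 (x = -505/(-979) = -505*(-1/979) = 505/979 ≈ 0.51583)
c = -3676519/4 (c = 4 - ¼*3676535 = 4 - 3676535/4 = -3676519/4 ≈ -9.1913e+5)
p(s) = -2*(505/979 + s)/(-225 + s) (p(s) = -2*(s + 505/979)/(s - 225) = -2*(505/979 + s)/(-225 + s))
c - p(-696) = -3676519/4 - 2*(-505 - 979*(-696))/(979*(-225 - 696)) = -3676519/4 - 2*(-505 + 681384)/(979*(-921)) = -3676519/4 - 2*(-1)*680879/(979*921) = -3676519/4 - 1*(-1361758/901659) = -3676519/4 + 1361758/901659 = -3314960997989/3606636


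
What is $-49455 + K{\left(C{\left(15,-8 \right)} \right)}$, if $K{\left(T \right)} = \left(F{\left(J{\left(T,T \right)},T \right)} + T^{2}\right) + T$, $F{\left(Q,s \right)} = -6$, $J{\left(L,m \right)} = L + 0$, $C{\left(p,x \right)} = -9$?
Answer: $-49389$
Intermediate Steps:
$J{\left(L,m \right)} = L$
$K{\left(T \right)} = -6 + T + T^{2}$ ($K{\left(T \right)} = \left(-6 + T^{2}\right) + T = -6 + T + T^{2}$)
$-49455 + K{\left(C{\left(15,-8 \right)} \right)} = -49455 - \left(15 - 81\right) = -49455 - -66 = -49455 + 66 = -49389$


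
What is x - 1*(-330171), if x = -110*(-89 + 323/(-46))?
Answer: 7836868/23 ≈ 3.4073e+5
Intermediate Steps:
x = 242935/23 (x = -110*(-89 + 323*(-1/46)) = -110*(-89 - 323/46) = -110*(-4417/46) = 242935/23 ≈ 10562.)
x - 1*(-330171) = 242935/23 - 1*(-330171) = 242935/23 + 330171 = 7836868/23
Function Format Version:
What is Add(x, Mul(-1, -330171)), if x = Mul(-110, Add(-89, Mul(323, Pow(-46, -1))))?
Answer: Rational(7836868, 23) ≈ 3.4073e+5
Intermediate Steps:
x = Rational(242935, 23) (x = Mul(-110, Add(-89, Mul(323, Rational(-1, 46)))) = Mul(-110, Add(-89, Rational(-323, 46))) = Mul(-110, Rational(-4417, 46)) = Rational(242935, 23) ≈ 10562.)
Add(x, Mul(-1, -330171)) = Add(Rational(242935, 23), Mul(-1, -330171)) = Add(Rational(242935, 23), 330171) = Rational(7836868, 23)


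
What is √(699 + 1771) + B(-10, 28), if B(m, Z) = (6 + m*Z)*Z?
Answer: -7672 + √2470 ≈ -7622.3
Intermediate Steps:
B(m, Z) = Z*(6 + Z*m) (B(m, Z) = (6 + Z*m)*Z = Z*(6 + Z*m))
√(699 + 1771) + B(-10, 28) = √(699 + 1771) + 28*(6 + 28*(-10)) = √2470 + 28*(6 - 280) = √2470 + 28*(-274) = √2470 - 7672 = -7672 + √2470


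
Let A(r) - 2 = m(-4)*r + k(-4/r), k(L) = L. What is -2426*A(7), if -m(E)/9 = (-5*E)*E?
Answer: -85613540/7 ≈ -1.2231e+7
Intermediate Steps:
m(E) = 45*E² (m(E) = -9*(-5*E)*E = -(-45)*E² = 45*E²)
A(r) = 2 - 4/r + 720*r (A(r) = 2 + ((45*(-4)²)*r - 4/r) = 2 + ((45*16)*r - 4/r) = 2 + (720*r - 4/r) = 2 + (-4/r + 720*r) = 2 - 4/r + 720*r)
-2426*A(7) = -2426*(2 - 4/7 + 720*7) = -2426*(2 - 4*⅐ + 5040) = -2426*(2 - 4/7 + 5040) = -2426*35290/7 = -85613540/7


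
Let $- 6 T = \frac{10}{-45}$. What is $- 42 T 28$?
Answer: $- \frac{392}{9} \approx -43.556$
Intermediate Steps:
$T = \frac{1}{27}$ ($T = - \frac{10 \frac{1}{-45}}{6} = - \frac{10 \left(- \frac{1}{45}\right)}{6} = \left(- \frac{1}{6}\right) \left(- \frac{2}{9}\right) = \frac{1}{27} \approx 0.037037$)
$- 42 T 28 = \left(-42\right) \frac{1}{27} \cdot 28 = \left(- \frac{14}{9}\right) 28 = - \frac{392}{9}$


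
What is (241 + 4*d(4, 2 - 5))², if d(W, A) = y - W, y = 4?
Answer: 58081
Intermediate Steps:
d(W, A) = 4 - W
(241 + 4*d(4, 2 - 5))² = (241 + 4*(4 - 1*4))² = (241 + 4*(4 - 4))² = (241 + 4*0)² = (241 + 0)² = 241² = 58081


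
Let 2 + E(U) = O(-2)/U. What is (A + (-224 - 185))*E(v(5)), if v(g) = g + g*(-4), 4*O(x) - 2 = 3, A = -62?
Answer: 3925/4 ≈ 981.25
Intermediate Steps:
O(x) = 5/4 (O(x) = ½ + (¼)*3 = ½ + ¾ = 5/4)
v(g) = -3*g (v(g) = g - 4*g = -3*g)
E(U) = -2 + 5/(4*U)
(A + (-224 - 185))*E(v(5)) = (-62 + (-224 - 185))*(-2 + 5/(4*((-3*5)))) = (-62 - 409)*(-2 + (5/4)/(-15)) = -471*(-2 + (5/4)*(-1/15)) = -471*(-2 - 1/12) = -471*(-25/12) = 3925/4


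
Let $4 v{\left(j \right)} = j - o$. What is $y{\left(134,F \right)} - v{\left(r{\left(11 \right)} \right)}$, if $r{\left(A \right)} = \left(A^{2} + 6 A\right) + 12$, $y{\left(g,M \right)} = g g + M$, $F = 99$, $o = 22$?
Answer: $\frac{72043}{4} \approx 18011.0$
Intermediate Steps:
$y{\left(g,M \right)} = M + g^{2}$ ($y{\left(g,M \right)} = g^{2} + M = M + g^{2}$)
$r{\left(A \right)} = 12 + A^{2} + 6 A$
$v{\left(j \right)} = - \frac{11}{2} + \frac{j}{4}$ ($v{\left(j \right)} = \frac{j - 22}{4} = \frac{-22 + j}{4} = - \frac{11}{2} + \frac{j}{4}$)
$y{\left(134,F \right)} - v{\left(r{\left(11 \right)} \right)} = \left(99 + 134^{2}\right) - \left(- \frac{11}{2} + \frac{12 + 11^{2} + 6 \cdot 11}{4}\right) = \left(99 + 17956\right) - \left(- \frac{11}{2} + \frac{12 + 121 + 66}{4}\right) = 18055 - \left(- \frac{11}{2} + \frac{1}{4} \cdot 199\right) = 18055 - \left(- \frac{11}{2} + \frac{199}{4}\right) = 18055 - \frac{177}{4} = \frac{72043}{4}$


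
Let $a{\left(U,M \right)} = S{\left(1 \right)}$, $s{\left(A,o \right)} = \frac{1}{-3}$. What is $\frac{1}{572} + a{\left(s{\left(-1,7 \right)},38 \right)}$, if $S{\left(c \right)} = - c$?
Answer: $- \frac{571}{572} \approx -0.99825$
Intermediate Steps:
$s{\left(A,o \right)} = - \frac{1}{3}$
$a{\left(U,M \right)} = -1$ ($a{\left(U,M \right)} = \left(-1\right) 1 = -1$)
$\frac{1}{572} + a{\left(s{\left(-1,7 \right)},38 \right)} = \frac{1}{572} - 1 = - \frac{571}{572}$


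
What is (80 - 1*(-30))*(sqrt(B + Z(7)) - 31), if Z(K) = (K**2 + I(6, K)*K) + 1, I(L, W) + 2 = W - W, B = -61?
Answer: -3410 + 550*I ≈ -3410.0 + 550.0*I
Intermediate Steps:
I(L, W) = -2 (I(L, W) = -2 + (W - W) = -2 + 0 = -2)
Z(K) = 1 + K**2 - 2*K (Z(K) = (K**2 - 2*K) + 1 = 1 + K**2 - 2*K)
(80 - 1*(-30))*(sqrt(B + Z(7)) - 31) = (80 - 1*(-30))*(sqrt(-61 + (1 + 7**2 - 2*7)) - 31) = (80 + 30)*(sqrt(-61 + (1 + 49 - 14)) - 31) = 110*(sqrt(-61 + 36) - 31) = 110*(sqrt(-25) - 31) = 110*(5*I - 31) = 110*(-31 + 5*I) = -3410 + 550*I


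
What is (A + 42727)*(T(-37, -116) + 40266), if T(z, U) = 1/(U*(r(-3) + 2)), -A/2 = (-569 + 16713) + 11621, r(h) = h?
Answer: -59800982171/116 ≈ -5.1553e+8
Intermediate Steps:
A = -55530 (A = -2*((-569 + 16713) + 11621) = -2*(16144 + 11621) = -2*27765 = -55530)
T(z, U) = -1/U (T(z, U) = 1/(U*(-3 + 2)) = 1/(U*(-1)) = 1/(-U) = -1/U)
(A + 42727)*(T(-37, -116) + 40266) = (-55530 + 42727)*(-1/(-116) + 40266) = -12803*(-1*(-1/116) + 40266) = -12803*(1/116 + 40266) = -12803*4670857/116 = -59800982171/116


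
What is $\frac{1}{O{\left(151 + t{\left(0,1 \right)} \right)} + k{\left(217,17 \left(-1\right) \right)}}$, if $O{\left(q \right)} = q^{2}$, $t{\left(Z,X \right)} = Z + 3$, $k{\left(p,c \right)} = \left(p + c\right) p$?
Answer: $\frac{1}{67116} \approx 1.49 \cdot 10^{-5}$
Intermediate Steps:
$k{\left(p,c \right)} = p \left(c + p\right)$ ($k{\left(p,c \right)} = \left(c + p\right) p = p \left(c + p\right)$)
$t{\left(Z,X \right)} = 3 + Z$
$\frac{1}{O{\left(151 + t{\left(0,1 \right)} \right)} + k{\left(217,17 \left(-1\right) \right)}} = \frac{1}{\left(151 + \left(3 + 0\right)\right)^{2} + 217 \left(17 \left(-1\right) + 217\right)} = \frac{1}{\left(151 + 3\right)^{2} + 217 \left(-17 + 217\right)} = \frac{1}{154^{2} + 217 \cdot 200} = \frac{1}{23716 + 43400} = \frac{1}{67116}$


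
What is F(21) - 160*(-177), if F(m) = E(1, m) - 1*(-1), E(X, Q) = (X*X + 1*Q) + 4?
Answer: 28347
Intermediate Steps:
E(X, Q) = 4 + Q + X² (E(X, Q) = (X² + Q) + 4 = (Q + X²) + 4 = 4 + Q + X²)
F(m) = 6 + m (F(m) = (4 + m + 1²) - 1*(-1) = (4 + m + 1) + 1 = (5 + m) + 1 = 6 + m)
F(21) - 160*(-177) = (6 + 21) - 160*(-177) = 27 + 28320 = 28347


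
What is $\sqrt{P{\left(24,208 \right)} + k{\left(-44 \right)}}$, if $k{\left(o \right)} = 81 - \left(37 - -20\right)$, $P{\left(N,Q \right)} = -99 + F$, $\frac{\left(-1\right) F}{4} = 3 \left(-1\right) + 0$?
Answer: $3 i \sqrt{7} \approx 7.9373 i$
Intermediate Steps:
$F = 12$ ($F = - 4 \left(3 \left(-1\right) + 0\right) = - 4 \left(-3 + 0\right) = \left(-4\right) \left(-3\right) = 12$)
$P{\left(N,Q \right)} = -87$ ($P{\left(N,Q \right)} = -99 + 12 = -87$)
$k{\left(o \right)} = 24$ ($k{\left(o \right)} = 81 - \left(37 + 20\right) = 81 - 57 = 24$)
$\sqrt{P{\left(24,208 \right)} + k{\left(-44 \right)}} = \sqrt{-87 + 24} = \sqrt{-63} = 3 i \sqrt{7}$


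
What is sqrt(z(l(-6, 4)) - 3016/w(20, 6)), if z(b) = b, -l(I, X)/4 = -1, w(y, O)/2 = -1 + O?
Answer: 4*I*sqrt(465)/5 ≈ 17.251*I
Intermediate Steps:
w(y, O) = -2 + 2*O (w(y, O) = 2*(-1 + O) = -2 + 2*O)
l(I, X) = 4 (l(I, X) = -4*(-1) = 4)
sqrt(z(l(-6, 4)) - 3016/w(20, 6)) = sqrt(4 - 3016/(-2 + 2*6)) = sqrt(4 - 3016/(-2 + 12)) = sqrt(4 - 3016/10) = sqrt(4 - 3016*1/10) = sqrt(4 - 1508/5) = sqrt(-1488/5) = 4*I*sqrt(465)/5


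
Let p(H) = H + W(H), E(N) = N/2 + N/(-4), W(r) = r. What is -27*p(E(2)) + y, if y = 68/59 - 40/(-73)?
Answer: -108965/4307 ≈ -25.299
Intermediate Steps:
y = 7324/4307 (y = 68*(1/59) - 40*(-1/73) = 68/59 + 40/73 = 7324/4307 ≈ 1.7005)
E(N) = N/4 (E(N) = N*(½) + N*(-¼) = N/2 - N/4 = N/4)
p(H) = 2*H (p(H) = H + H = 2*H)
-27*p(E(2)) + y = -54*(¼)*2 + 7324/4307 = -54/2 + 7324/4307 = -27*1 + 7324/4307 = -27 + 7324/4307 = -108965/4307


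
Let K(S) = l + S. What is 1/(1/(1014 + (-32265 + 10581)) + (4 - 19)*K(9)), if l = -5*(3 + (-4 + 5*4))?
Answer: 20670/26664299 ≈ 0.00077519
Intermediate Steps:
l = -95 (l = -5*(3 + (-4 + 20)) = -5*(3 + 16) = -5*19 = -95)
K(S) = -95 + S
1/(1/(1014 + (-32265 + 10581)) + (4 - 19)*K(9)) = 1/(1/(1014 + (-32265 + 10581)) + (4 - 19)*(-95 + 9)) = 1/(1/(1014 - 21684) - 15*(-86)) = 1/(1/(-20670) + 1290) = 1/(-1/20670 + 1290) = 1/(26664299/20670) = 20670/26664299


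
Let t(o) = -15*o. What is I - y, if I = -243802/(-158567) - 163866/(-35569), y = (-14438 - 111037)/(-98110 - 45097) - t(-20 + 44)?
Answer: -286515854950406365/807697450500961 ≈ -354.73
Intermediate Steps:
y = 51679995/143207 (y = (-14438 - 111037)/(-98110 - 45097) - (-15)*(-20 + 44) = -125475/(-143207) - (-15)*24 = -125475*(-1/143207) - 1*(-360) = 125475/143207 + 360 = 51679995/143207 ≈ 360.88)
I = 34655533360/5640069623 (I = -243802*(-1/158567) - 163866*(-1/35569) = 243802/158567 + 163866/35569 = 34655533360/5640069623 ≈ 6.1445)
I - y = 34655533360/5640069623 - 1*51679995/143207 = 34655533360/5640069623 - 51679995/143207 = -286515854950406365/807697450500961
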